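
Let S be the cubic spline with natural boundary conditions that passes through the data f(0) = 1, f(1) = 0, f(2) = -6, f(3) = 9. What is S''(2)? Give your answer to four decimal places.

Put m_i = S'' at the i-th knot. Here h = (1, 1, 1) and Δ = (-1, -6, 15), so the interior equations h_(i-1)·m_(i-1) + 2(h_(i-1)+h_i)·m_i + h_i·m_(i+1) = 6(Δ_i − Δ_(i-1)) read
  1·m_0 + 4·m_1 + 1·m_2 = 6(Δ_1 - Δ_0) = -30
  1·m_1 + 4·m_2 + 1·m_3 = 6(Δ_2 - Δ_1) = 126
Natural end conditions: m_0 = m_3 = 0.
Hence m_0 = 0, m_1 = -82/5, m_2 = 178/5, m_3 = 0.

35.6000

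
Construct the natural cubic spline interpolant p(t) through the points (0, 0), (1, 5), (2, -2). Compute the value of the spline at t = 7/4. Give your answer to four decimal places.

With σ_i denoting the second derivative at x_i, h_i = 1, 1, and Δ_i = (y_(i+1) − y_i)/h_i = 5, -7:
  1·σ_0 + 4·σ_1 + 1·σ_2 = 6(Δ_1 - Δ_0) = -72
Natural end conditions: σ_0 = σ_2 = 0.
Solving: σ_0 = 0, σ_1 = -18, σ_2 = 0.
On [1, 2], p(t) = 5 - 1·(t - 1) - 9·(t - 1)² + 3·(t - 1)³.
With (t - 1) = 3/4: p(7/4) = 29/64.

0.4531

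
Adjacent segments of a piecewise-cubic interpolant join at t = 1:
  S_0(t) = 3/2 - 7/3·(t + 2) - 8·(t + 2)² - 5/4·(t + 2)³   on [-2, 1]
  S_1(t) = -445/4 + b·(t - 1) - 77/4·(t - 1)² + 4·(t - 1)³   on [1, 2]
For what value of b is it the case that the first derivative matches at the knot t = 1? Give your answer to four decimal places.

S_0'(t) = -7/3 - 16·(t + 2) - 15/4·(t + 2)², so S_0'(1) = -1009/12. On the right, S_1'(1) = b, so b = -1009/12.

-84.0833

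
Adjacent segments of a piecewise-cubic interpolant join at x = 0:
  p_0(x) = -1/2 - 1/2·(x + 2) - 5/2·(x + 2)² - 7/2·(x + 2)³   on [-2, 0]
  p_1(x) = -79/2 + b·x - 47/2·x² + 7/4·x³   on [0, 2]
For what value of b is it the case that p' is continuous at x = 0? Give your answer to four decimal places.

p_0'(x) = -1/2 - 5·(x + 2) - 21/2·(x + 2)², so p_0'(0) = -105/2. On the right, p_1'(0) = b, so b = -105/2.

-52.5000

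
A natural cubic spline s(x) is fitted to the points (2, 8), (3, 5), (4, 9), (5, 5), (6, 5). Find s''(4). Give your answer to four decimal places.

Let M_i = s''(x_i). Step sizes h_i = 1, 1, 1, 1; slopes of the chords Δ_i = (y_(i+1) - y_i)/h_i = -3, 4, -4, 0.
  1·M_0 + 4·M_1 + 1·M_2 = 6(Δ_1 - Δ_0) = 42
  1·M_1 + 4·M_2 + 1·M_3 = 6(Δ_2 - Δ_1) = -48
  1·M_2 + 4·M_3 + 1·M_4 = 6(Δ_3 - Δ_2) = 24
Natural end conditions: M_0 = M_4 = 0.
Hence M_0 = 0, M_1 = 423/28, M_2 = -129/7, M_3 = 297/28, M_4 = 0.

-18.4286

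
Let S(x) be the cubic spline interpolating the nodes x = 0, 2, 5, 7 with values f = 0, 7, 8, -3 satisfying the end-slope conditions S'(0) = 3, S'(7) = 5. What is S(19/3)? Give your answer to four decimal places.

-2.6698

With σ_i denoting the second derivative at x_i, h_i = 2, 3, 2, and Δ_i = (y_(i+1) − y_i)/h_i = 7/2, 1/3, -11/2:
  2·σ_0 + 10·σ_1 + 3·σ_2 = 6(Δ_1 - Δ_0) = -19
  3·σ_1 + 10·σ_2 + 2·σ_3 = 6(Δ_2 - Δ_1) = -35
Clamped end conditions give two more equations: 2h_0·σ_0 + h_0·σ_1 = 6(Δ_0 - S'(0)) = 3 and h_2·σ_2 + 2h_2·σ_3 = 6(S'(7) - Δ_2) = 63.
Solving the tridiagonal system: σ_0 = 31/48, σ_1 = 5/24, σ_2 = -179/24, σ_3 = 935/48.
On [5, 7], S(x) = 8 - 337/48·(x - 5) - 179/48·(x - 5)² + 431/192·(x - 5)³.
With (x - 5) = 4/3: S(19/3) = -865/324.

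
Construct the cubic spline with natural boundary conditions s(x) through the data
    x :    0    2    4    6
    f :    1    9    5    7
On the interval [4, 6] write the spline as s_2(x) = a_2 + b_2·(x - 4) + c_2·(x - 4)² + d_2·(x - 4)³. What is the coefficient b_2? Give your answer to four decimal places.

Put σ_i = s'' at the i-th knot. Here h = (2, 2, 2) and Δ = (4, -2, 1), so the interior equations h_(i-1)·σ_(i-1) + 2(h_(i-1)+h_i)·σ_i + h_i·σ_(i+1) = 6(Δ_i − Δ_(i-1)) read
  2·σ_0 + 8·σ_1 + 2·σ_2 = 6(Δ_1 - Δ_0) = -36
  2·σ_1 + 8·σ_2 + 2·σ_3 = 6(Δ_2 - Δ_1) = 18
Natural end conditions: σ_0 = σ_3 = 0.
Solving the tridiagonal system: σ_0 = 0, σ_1 = -27/5, σ_2 = 18/5, σ_3 = 0.
On [4, 6], with s_2(x) = a_2 + b_2·(x - 4) + c_2·(x - 4)² + d_2·(x - 4)³: c_2 = σ_2/2 = 9/5, d_2 = (σ_3 - σ_2)/(6h_2) = -3/10, b_2 = Δ_2 - h_2(2σ_2 + σ_3)/6 = -7/5.

-1.4000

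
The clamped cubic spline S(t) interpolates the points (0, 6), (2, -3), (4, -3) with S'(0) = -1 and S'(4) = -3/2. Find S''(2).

7

Let M_i = S''(x_i). Step sizes h_i = 2, 2; slopes of the chords Δ_i = (y_(i+1) - y_i)/h_i = -9/2, 0.
  2·M_0 + 8·M_1 + 2·M_2 = 6(Δ_1 - Δ_0) = 27
Clamped end conditions give two more equations: 2h_0·M_0 + h_0·M_1 = 6(Δ_0 - S'(0)) = -21 and h_1·M_1 + 2h_1·M_2 = 6(S'(4) - Δ_1) = -9.
Hence M_0 = -35/4, M_1 = 7, M_2 = -23/4.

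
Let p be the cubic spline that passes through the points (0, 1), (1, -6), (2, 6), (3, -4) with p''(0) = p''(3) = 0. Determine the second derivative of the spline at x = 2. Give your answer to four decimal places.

-42.8000

Let M_i = p''(x_i). Step sizes h_i = 1, 1, 1; slopes of the chords Δ_i = (y_(i+1) - y_i)/h_i = -7, 12, -10.
  1·M_0 + 4·M_1 + 1·M_2 = 6(Δ_1 - Δ_0) = 114
  1·M_1 + 4·M_2 + 1·M_3 = 6(Δ_2 - Δ_1) = -132
Natural end conditions: M_0 = M_3 = 0.
Solving the tridiagonal system: M_0 = 0, M_1 = 196/5, M_2 = -214/5, M_3 = 0.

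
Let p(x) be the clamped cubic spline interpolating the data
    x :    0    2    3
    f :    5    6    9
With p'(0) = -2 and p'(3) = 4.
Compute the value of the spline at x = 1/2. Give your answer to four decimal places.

4.3828

With m_i denoting the second derivative at x_i, h_i = 2, 1, and Δ_i = (y_(i+1) − y_i)/h_i = 1/2, 3:
  2·m_0 + 6·m_1 + 1·m_2 = 6(Δ_1 - Δ_0) = 15
Clamped end conditions give two more equations: 2h_0·m_0 + h_0·m_1 = 6(Δ_0 - p'(0)) = 15 and h_1·m_1 + 2h_1·m_2 = 6(p'(3) - Δ_1) = 6.
Solving the tridiagonal system: m_0 = 13/4, m_1 = 1, m_2 = 5/2.
On [0, 2], p(x) = 5 - 2·x + 13/8·x² - 3/16·x³.
With x = 1/2: p(1/2) = 561/128.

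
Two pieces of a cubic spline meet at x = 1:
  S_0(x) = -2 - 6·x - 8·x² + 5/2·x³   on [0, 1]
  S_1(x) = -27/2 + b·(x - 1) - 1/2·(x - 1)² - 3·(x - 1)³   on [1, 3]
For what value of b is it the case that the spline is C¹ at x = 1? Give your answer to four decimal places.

S_0'(x) = -6 - 16·x + 15/2·x², so S_0'(1) = -29/2. On the right, S_1'(1) = b, so b = -29/2.

-14.5000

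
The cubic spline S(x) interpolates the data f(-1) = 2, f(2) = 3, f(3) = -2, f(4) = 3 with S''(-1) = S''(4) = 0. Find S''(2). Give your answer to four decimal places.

Write σ_i for S''(x_i). With h_i = 3, 1, 1 and divided differences Δ_i = 1/3, -5, 5, the continuity of S' gives the tridiagonal system
  3·σ_0 + 8·σ_1 + 1·σ_2 = 6(Δ_1 - Δ_0) = -32
  1·σ_1 + 4·σ_2 + 1·σ_3 = 6(Δ_2 - Δ_1) = 60
Natural end conditions: σ_0 = σ_3 = 0.
Forward elimination and back-substitution give σ_0 = 0, σ_1 = -188/31, σ_2 = 512/31, σ_3 = 0.

-6.0645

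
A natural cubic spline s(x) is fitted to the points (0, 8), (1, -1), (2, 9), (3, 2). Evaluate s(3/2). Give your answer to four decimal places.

With m_i denoting the second derivative at x_i, h_i = 1, 1, 1, and Δ_i = (y_(i+1) − y_i)/h_i = -9, 10, -7:
  1·m_0 + 4·m_1 + 1·m_2 = 6(Δ_1 - Δ_0) = 114
  1·m_1 + 4·m_2 + 1·m_3 = 6(Δ_2 - Δ_1) = -102
Natural end conditions: m_0 = m_3 = 0.
Hence m_0 = 0, m_1 = 186/5, m_2 = -174/5, m_3 = 0.
On [1, 2], s(x) = -1 + 17/5·(x - 1) + 93/5·(x - 1)² - 12·(x - 1)³.
With (x - 1) = 1/2: s(3/2) = 77/20.

3.8500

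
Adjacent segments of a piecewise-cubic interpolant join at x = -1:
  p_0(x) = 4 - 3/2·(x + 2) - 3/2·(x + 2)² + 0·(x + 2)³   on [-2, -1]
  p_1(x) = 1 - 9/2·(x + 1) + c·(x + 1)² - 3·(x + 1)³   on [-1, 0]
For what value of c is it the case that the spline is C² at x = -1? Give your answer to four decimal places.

-1.5000

p_0''(x) = -3 + 0·(x + 2), so p_0''(-1) = -3. On the right, p_1''(-1) = 2c, so c = -3/2.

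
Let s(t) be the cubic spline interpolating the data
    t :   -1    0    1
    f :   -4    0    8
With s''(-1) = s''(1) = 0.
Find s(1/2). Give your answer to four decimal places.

3.6250

Write m_i for s''(x_i). With h_i = 1, 1 and divided differences Δ_i = 4, 8, the continuity of s' gives the tridiagonal system
  1·m_0 + 4·m_1 + 1·m_2 = 6(Δ_1 - Δ_0) = 24
Natural end conditions: m_0 = m_2 = 0.
Forward elimination and back-substitution give m_0 = 0, m_1 = 6, m_2 = 0.
On [0, 1], s(t) = 0 + 6·t + 3·t² - 1·t³.
With t = 1/2: s(1/2) = 29/8.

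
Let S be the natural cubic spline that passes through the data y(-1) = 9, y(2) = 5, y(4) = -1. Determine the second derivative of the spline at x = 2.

Write m_i for S''(x_i). With h_i = 3, 2 and divided differences Δ_i = -4/3, -3, the continuity of S' gives the tridiagonal system
  3·m_0 + 10·m_1 + 2·m_2 = 6(Δ_1 - Δ_0) = -10
Natural end conditions: m_0 = m_2 = 0.
Forward elimination and back-substitution give m_0 = 0, m_1 = -1, m_2 = 0.

-1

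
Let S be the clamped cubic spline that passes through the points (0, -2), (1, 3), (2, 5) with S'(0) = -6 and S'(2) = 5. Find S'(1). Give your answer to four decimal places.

Let M_i = S''(x_i). Step sizes h_i = 1, 1; slopes of the chords Δ_i = (y_(i+1) - y_i)/h_i = 5, 2.
  1·M_0 + 4·M_1 + 1·M_2 = 6(Δ_1 - Δ_0) = -18
Clamped end conditions give two more equations: 2h_0·M_0 + h_0·M_1 = 6(Δ_0 - S'(0)) = 66 and h_1·M_1 + 2h_1·M_2 = 6(S'(2) - Δ_1) = 18.
Solving: M_0 = 43, M_1 = -20, M_2 = 19.
On [1, 2], S'(t) = b_1 + 2c_1·(t - 1) + 3d_1·(t - 1)² with b_1 = Δ_1 - h_1(2M_1 + M_2)/6 = 11/2, c_1 = M_1/2 = -10, d_1 = (M_2 - M_1)/(6h_1) = 13/2. So S'(1) = 11/2.

5.5000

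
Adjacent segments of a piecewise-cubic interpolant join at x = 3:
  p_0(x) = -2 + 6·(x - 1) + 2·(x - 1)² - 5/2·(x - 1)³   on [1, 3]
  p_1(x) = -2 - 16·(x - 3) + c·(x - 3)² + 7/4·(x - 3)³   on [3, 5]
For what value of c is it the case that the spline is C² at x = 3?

-13

p_0''(x) = 4 - 15·(x - 1), so p_0''(3) = -26. On the right, p_1''(3) = 2c, so c = -13.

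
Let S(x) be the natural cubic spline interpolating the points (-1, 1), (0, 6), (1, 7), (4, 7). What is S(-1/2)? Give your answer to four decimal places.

Put σ_i = S'' at the i-th knot. Here h = (1, 1, 3) and Δ = (5, 1, 0), so the interior equations h_(i-1)·σ_(i-1) + 2(h_(i-1)+h_i)·σ_i + h_i·σ_(i+1) = 6(Δ_i − Δ_(i-1)) read
  1·σ_0 + 4·σ_1 + 1·σ_2 = 6(Δ_1 - Δ_0) = -24
  1·σ_1 + 8·σ_2 + 3·σ_3 = 6(Δ_2 - Δ_1) = -6
Natural end conditions: σ_0 = σ_3 = 0.
Solving the tridiagonal system: σ_0 = 0, σ_1 = -6, σ_2 = 0, σ_3 = 0.
On [-1, 0], S(x) = 1 + 6·(x + 1) + 0·(x + 1)² - 1·(x + 1)³.
With (x + 1) = 1/2: S(-1/2) = 31/8.

3.8750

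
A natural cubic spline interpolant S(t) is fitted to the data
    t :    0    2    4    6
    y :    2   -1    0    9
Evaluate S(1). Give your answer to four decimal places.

0.3000

Put σ_i = S'' at the i-th knot. Here h = (2, 2, 2) and Δ = (-3/2, 1/2, 9/2), so the interior equations h_(i-1)·σ_(i-1) + 2(h_(i-1)+h_i)·σ_i + h_i·σ_(i+1) = 6(Δ_i − Δ_(i-1)) read
  2·σ_0 + 8·σ_1 + 2·σ_2 = 6(Δ_1 - Δ_0) = 12
  2·σ_1 + 8·σ_2 + 2·σ_3 = 6(Δ_2 - Δ_1) = 24
Natural end conditions: σ_0 = σ_3 = 0.
Solving: σ_0 = 0, σ_1 = 4/5, σ_2 = 14/5, σ_3 = 0.
On [0, 2], S(t) = 2 - 53/30·t + 0·t² + 1/15·t³.
With t = 1: S(1) = 3/10.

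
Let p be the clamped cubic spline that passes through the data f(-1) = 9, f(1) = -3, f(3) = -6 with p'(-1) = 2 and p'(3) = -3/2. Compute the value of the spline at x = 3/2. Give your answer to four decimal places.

Write M_i for p''(x_i). With h_i = 2, 2 and divided differences Δ_i = -6, -3/2, the continuity of p' gives the tridiagonal system
  2·M_0 + 8·M_1 + 2·M_2 = 6(Δ_1 - Δ_0) = 27
Clamped end conditions give two more equations: 2h_0·M_0 + h_0·M_1 = 6(Δ_0 - p'(-1)) = -48 and h_1·M_1 + 2h_1·M_2 = 6(p'(3) - Δ_1) = 0.
Solving: M_0 = -65/4, M_1 = 17/2, M_2 = -17/4.
On [1, 3], p(x) = -3 - 23/4·(x - 1) + 17/4·(x - 1)² - 17/16·(x - 1)³.
With (x - 1) = 1/2: p(3/2) = -633/128.

-4.9453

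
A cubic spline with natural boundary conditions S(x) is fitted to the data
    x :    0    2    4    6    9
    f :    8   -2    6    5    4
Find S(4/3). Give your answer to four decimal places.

Put σ_i = S'' at the i-th knot. Here h = (2, 2, 2, 3) and Δ = (-5, 4, -1/2, -1/3), so the interior equations h_(i-1)·σ_(i-1) + 2(h_(i-1)+h_i)·σ_i + h_i·σ_(i+1) = 6(Δ_i − Δ_(i-1)) read
  2·σ_0 + 8·σ_1 + 2·σ_2 = 6(Δ_1 - Δ_0) = 54
  2·σ_1 + 8·σ_2 + 2·σ_3 = 6(Δ_2 - Δ_1) = -27
  2·σ_2 + 10·σ_3 + 3·σ_4 = 6(Δ_3 - Δ_2) = 1
Natural end conditions: σ_0 = σ_4 = 0.
Forward elimination and back-substitution give σ_0 = 0, σ_1 = 581/71, σ_2 = -407/71, σ_3 = 177/142, σ_4 = 0.
On [0, 2], S(x) = 8 - 1646/213·x + 0·x² + 581/852·x³.
With x = 4/3: S(4/3) = -3952/5751.

-0.6872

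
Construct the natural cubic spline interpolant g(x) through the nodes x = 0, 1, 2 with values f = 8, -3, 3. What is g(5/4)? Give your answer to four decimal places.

-2.8945

Let M_i = g''(x_i). Step sizes h_i = 1, 1; slopes of the chords Δ_i = (y_(i+1) - y_i)/h_i = -11, 6.
  1·M_0 + 4·M_1 + 1·M_2 = 6(Δ_1 - Δ_0) = 102
Natural end conditions: M_0 = M_2 = 0.
Solving the tridiagonal system: M_0 = 0, M_1 = 51/2, M_2 = 0.
On [1, 2], g(x) = -3 - 5/2·(x - 1) + 51/4·(x - 1)² - 17/4·(x - 1)³.
With (x - 1) = 1/4: g(5/4) = -741/256.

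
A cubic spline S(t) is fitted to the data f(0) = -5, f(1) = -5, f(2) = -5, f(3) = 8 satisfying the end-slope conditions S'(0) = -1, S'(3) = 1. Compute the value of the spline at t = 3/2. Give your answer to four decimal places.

-6.5417

Let M_i = S''(x_i). Step sizes h_i = 1, 1, 1; slopes of the chords Δ_i = (y_(i+1) - y_i)/h_i = 0, 0, 13.
  1·M_0 + 4·M_1 + 1·M_2 = 6(Δ_1 - Δ_0) = 0
  1·M_1 + 4·M_2 + 1·M_3 = 6(Δ_2 - Δ_1) = 78
Clamped end conditions give two more equations: 2h_0·M_0 + h_0·M_1 = 6(Δ_0 - S'(0)) = 6 and h_2·M_2 + 2h_2·M_3 = 6(S'(3) - Δ_2) = -72.
Solving: M_0 = 128/15, M_1 = -166/15, M_2 = 536/15, M_3 = -808/15.
On [1, 2], S(t) = -5 - 34/15·(t - 1) - 83/15·(t - 1)² + 39/5·(t - 1)³.
With (t - 1) = 1/2: S(3/2) = -157/24.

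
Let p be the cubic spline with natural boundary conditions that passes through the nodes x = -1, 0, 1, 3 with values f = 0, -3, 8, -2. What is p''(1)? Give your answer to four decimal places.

Put M_i = p'' at the i-th knot. Here h = (1, 1, 2) and Δ = (-3, 11, -5), so the interior equations h_(i-1)·M_(i-1) + 2(h_(i-1)+h_i)·M_i + h_i·M_(i+1) = 6(Δ_i − Δ_(i-1)) read
  1·M_0 + 4·M_1 + 1·M_2 = 6(Δ_1 - Δ_0) = 84
  1·M_1 + 6·M_2 + 2·M_3 = 6(Δ_2 - Δ_1) = -96
Natural end conditions: M_0 = M_3 = 0.
Solving: M_0 = 0, M_1 = 600/23, M_2 = -468/23, M_3 = 0.

-20.3478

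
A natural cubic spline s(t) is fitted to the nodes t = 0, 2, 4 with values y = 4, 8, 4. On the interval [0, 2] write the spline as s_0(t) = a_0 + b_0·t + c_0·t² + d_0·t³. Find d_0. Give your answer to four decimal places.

-0.2500

Write σ_i for s''(x_i). With h_i = 2, 2 and divided differences Δ_i = 2, -2, the continuity of s' gives the tridiagonal system
  2·σ_0 + 8·σ_1 + 2·σ_2 = 6(Δ_1 - Δ_0) = -24
Natural end conditions: σ_0 = σ_2 = 0.
Solving: σ_0 = 0, σ_1 = -3, σ_2 = 0.
On [0, 2], with s_0(t) = a_0 + b_0·t + c_0·t² + d_0·t³: c_0 = σ_0/2 = 0, d_0 = (σ_1 - σ_0)/(6h_0) = -1/4, b_0 = Δ_0 - h_0(2σ_0 + σ_1)/6 = 3.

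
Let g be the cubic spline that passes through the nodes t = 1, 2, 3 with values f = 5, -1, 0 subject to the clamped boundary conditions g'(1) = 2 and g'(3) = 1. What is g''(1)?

Put m_i = g'' at the i-th knot. Here h = (1, 1) and Δ = (-6, 1), so the interior equations h_(i-1)·m_(i-1) + 2(h_(i-1)+h_i)·m_i + h_i·m_(i+1) = 6(Δ_i − Δ_(i-1)) read
  1·m_0 + 4·m_1 + 1·m_2 = 6(Δ_1 - Δ_0) = 42
Clamped end conditions give two more equations: 2h_0·m_0 + h_0·m_1 = 6(Δ_0 - g'(1)) = -48 and h_1·m_1 + 2h_1·m_2 = 6(g'(3) - Δ_1) = 0.
Solving the tridiagonal system: m_0 = -35, m_1 = 22, m_2 = -11.

-35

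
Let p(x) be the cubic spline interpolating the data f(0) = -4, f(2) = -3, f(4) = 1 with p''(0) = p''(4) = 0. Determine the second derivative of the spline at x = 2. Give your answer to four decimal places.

Put m_i = p'' at the i-th knot. Here h = (2, 2) and Δ = (1/2, 2), so the interior equations h_(i-1)·m_(i-1) + 2(h_(i-1)+h_i)·m_i + h_i·m_(i+1) = 6(Δ_i − Δ_(i-1)) read
  2·m_0 + 8·m_1 + 2·m_2 = 6(Δ_1 - Δ_0) = 9
Natural end conditions: m_0 = m_2 = 0.
Solving: m_0 = 0, m_1 = 9/8, m_2 = 0.

1.1250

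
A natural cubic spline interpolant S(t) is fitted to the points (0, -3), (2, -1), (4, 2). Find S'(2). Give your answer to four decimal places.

Put σ_i = S'' at the i-th knot. Here h = (2, 2) and Δ = (1, 3/2), so the interior equations h_(i-1)·σ_(i-1) + 2(h_(i-1)+h_i)·σ_i + h_i·σ_(i+1) = 6(Δ_i − Δ_(i-1)) read
  2·σ_0 + 8·σ_1 + 2·σ_2 = 6(Δ_1 - Δ_0) = 3
Natural end conditions: σ_0 = σ_2 = 0.
Solving the tridiagonal system: σ_0 = 0, σ_1 = 3/8, σ_2 = 0.
On [2, 4], S'(t) = b_1 + 2c_1·(t - 2) + 3d_1·(t - 2)² with b_1 = Δ_1 - h_1(2σ_1 + σ_2)/6 = 5/4, c_1 = σ_1/2 = 3/16, d_1 = (σ_2 - σ_1)/(6h_1) = -1/32. So S'(2) = 5/4.

1.2500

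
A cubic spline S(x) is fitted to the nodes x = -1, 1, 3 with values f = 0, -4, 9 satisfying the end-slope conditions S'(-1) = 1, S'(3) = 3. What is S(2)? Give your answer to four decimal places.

2.3438

Let M_i = S''(x_i). Step sizes h_i = 2, 2; slopes of the chords Δ_i = (y_(i+1) - y_i)/h_i = -2, 13/2.
  2·M_0 + 8·M_1 + 2·M_2 = 6(Δ_1 - Δ_0) = 51
Clamped end conditions give two more equations: 2h_0·M_0 + h_0·M_1 = 6(Δ_0 - S'(-1)) = -18 and h_1·M_1 + 2h_1·M_2 = 6(S'(3) - Δ_1) = -21.
Forward elimination and back-substitution give M_0 = -83/8, M_1 = 47/4, M_2 = -89/8.
On [1, 3], S(x) = -4 + 19/8·(x - 1) + 47/8·(x - 1)² - 61/32·(x - 1)³.
With (x - 1) = 1: S(2) = 75/32.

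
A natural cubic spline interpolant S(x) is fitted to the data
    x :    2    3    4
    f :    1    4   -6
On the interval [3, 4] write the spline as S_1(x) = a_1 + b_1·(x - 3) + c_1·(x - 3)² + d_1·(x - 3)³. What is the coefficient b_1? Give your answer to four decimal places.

Put σ_i = S'' at the i-th knot. Here h = (1, 1) and Δ = (3, -10), so the interior equations h_(i-1)·σ_(i-1) + 2(h_(i-1)+h_i)·σ_i + h_i·σ_(i+1) = 6(Δ_i − Δ_(i-1)) read
  1·σ_0 + 4·σ_1 + 1·σ_2 = 6(Δ_1 - Δ_0) = -78
Natural end conditions: σ_0 = σ_2 = 0.
Hence σ_0 = 0, σ_1 = -39/2, σ_2 = 0.
On [3, 4], with S_1(x) = a_1 + b_1·(x - 3) + c_1·(x - 3)² + d_1·(x - 3)³: c_1 = σ_1/2 = -39/4, d_1 = (σ_2 - σ_1)/(6h_1) = 13/4, b_1 = Δ_1 - h_1(2σ_1 + σ_2)/6 = -7/2.

-3.5000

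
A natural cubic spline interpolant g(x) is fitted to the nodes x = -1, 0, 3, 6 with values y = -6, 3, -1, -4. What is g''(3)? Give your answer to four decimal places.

2.3218

Write σ_i for g''(x_i). With h_i = 1, 3, 3 and divided differences Δ_i = 9, -4/3, -1, the continuity of g' gives the tridiagonal system
  1·σ_0 + 8·σ_1 + 3·σ_2 = 6(Δ_1 - Δ_0) = -62
  3·σ_1 + 12·σ_2 + 3·σ_3 = 6(Δ_2 - Δ_1) = 2
Natural end conditions: σ_0 = σ_3 = 0.
Forward elimination and back-substitution give σ_0 = 0, σ_1 = -250/29, σ_2 = 202/87, σ_3 = 0.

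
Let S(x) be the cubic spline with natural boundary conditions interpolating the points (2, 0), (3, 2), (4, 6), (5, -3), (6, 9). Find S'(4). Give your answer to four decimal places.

-4.8750

With M_i denoting the second derivative at x_i, h_i = 1, 1, 1, 1, and Δ_i = (y_(i+1) − y_i)/h_i = 2, 4, -9, 12:
  1·M_0 + 4·M_1 + 1·M_2 = 6(Δ_1 - Δ_0) = 12
  1·M_1 + 4·M_2 + 1·M_3 = 6(Δ_2 - Δ_1) = -78
  1·M_2 + 4·M_3 + 1·M_4 = 6(Δ_3 - Δ_2) = 126
Natural end conditions: M_0 = M_4 = 0.
Forward elimination and back-substitution give M_0 = 0, M_1 = 309/28, M_2 = -225/7, M_3 = 1107/28, M_4 = 0.
On [4, 5], S'(x) = b_2 + 2c_2·(x - 4) + 3d_2·(x - 4)² with b_2 = Δ_2 - h_2(2M_2 + M_3)/6 = -39/8, c_2 = M_2/2 = -225/14, d_2 = (M_3 - M_2)/(6h_2) = 669/56. So S'(4) = -39/8.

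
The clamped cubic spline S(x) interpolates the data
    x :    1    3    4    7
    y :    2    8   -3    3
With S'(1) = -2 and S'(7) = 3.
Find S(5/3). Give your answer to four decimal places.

3.8377

With M_i denoting the second derivative at x_i, h_i = 2, 1, 3, and Δ_i = (y_(i+1) − y_i)/h_i = 3, -11, 2:
  2·M_0 + 6·M_1 + 1·M_2 = 6(Δ_1 - Δ_0) = -84
  1·M_1 + 8·M_2 + 3·M_3 = 6(Δ_2 - Δ_1) = 78
Clamped end conditions give two more equations: 2h_0·M_0 + h_0·M_1 = 6(Δ_0 - S'(1)) = 30 and h_2·M_2 + 2h_2·M_3 = 6(S'(7) - Δ_2) = 6.
Forward elimination and back-substitution give M_0 = 397/21, M_1 = -479/21, M_2 = 316/21, M_3 = -137/21.
On [1, 3], S(x) = 2 - 2·(x - 1) + 397/42·(x - 1)² - 73/21·(x - 1)³.
With (x - 1) = 2/3: S(5/3) = 2176/567.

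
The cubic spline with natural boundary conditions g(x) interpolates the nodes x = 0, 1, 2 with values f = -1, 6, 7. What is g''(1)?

Let m_i = g''(x_i). Step sizes h_i = 1, 1; slopes of the chords Δ_i = (y_(i+1) - y_i)/h_i = 7, 1.
  1·m_0 + 4·m_1 + 1·m_2 = 6(Δ_1 - Δ_0) = -36
Natural end conditions: m_0 = m_2 = 0.
Solving the tridiagonal system: m_0 = 0, m_1 = -9, m_2 = 0.

-9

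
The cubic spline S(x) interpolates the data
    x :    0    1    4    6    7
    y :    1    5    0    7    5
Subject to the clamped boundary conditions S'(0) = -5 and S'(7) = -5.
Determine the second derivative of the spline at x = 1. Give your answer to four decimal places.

-11.3108

Write σ_i for S''(x_i). With h_i = 1, 3, 2, 1 and divided differences Δ_i = 4, -5/3, 7/2, -2, the continuity of S' gives the tridiagonal system
  1·σ_0 + 8·σ_1 + 3·σ_2 = 6(Δ_1 - Δ_0) = -34
  3·σ_1 + 10·σ_2 + 2·σ_3 = 6(Δ_2 - Δ_1) = 31
  2·σ_2 + 6·σ_3 + 1·σ_4 = 6(Δ_3 - Δ_2) = -33
Clamped end conditions give two more equations: 2h_0·σ_0 + h_0·σ_1 = 6(Δ_0 - S'(0)) = 54 and h_3·σ_3 + 2h_3·σ_4 = 6(S'(7) - Δ_3) = -18.
Solving the tridiagonal system: σ_0 = 4833/148, σ_1 = -837/74, σ_2 = 3527/444, σ_3 = -805/111, σ_4 = -1193/222.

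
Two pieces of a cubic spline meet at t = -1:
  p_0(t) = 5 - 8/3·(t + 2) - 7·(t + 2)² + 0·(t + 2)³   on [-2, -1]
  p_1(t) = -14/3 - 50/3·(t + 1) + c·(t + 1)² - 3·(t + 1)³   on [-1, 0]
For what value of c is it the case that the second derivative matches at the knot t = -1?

p_0''(t) = -14 + 0·(t + 2), so p_0''(-1) = -14. On the right, p_1''(-1) = 2c, so c = -7.

-7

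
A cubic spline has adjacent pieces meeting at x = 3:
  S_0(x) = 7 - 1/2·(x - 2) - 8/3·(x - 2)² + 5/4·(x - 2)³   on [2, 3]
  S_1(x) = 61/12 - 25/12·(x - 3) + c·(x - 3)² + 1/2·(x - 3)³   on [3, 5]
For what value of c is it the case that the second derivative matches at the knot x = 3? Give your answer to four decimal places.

S_0''(x) = -16/3 + 15/2·(x - 2), so S_0''(3) = 13/6. On the right, S_1''(3) = 2c, so c = 13/12.

1.0833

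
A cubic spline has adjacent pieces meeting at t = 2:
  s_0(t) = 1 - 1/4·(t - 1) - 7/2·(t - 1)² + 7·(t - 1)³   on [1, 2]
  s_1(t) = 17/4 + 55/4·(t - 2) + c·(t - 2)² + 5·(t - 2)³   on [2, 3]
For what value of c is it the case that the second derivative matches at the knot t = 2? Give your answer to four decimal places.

s_0''(t) = -7 + 42·(t - 1), so s_0''(2) = 35. On the right, s_1''(2) = 2c, so c = 35/2.

17.5000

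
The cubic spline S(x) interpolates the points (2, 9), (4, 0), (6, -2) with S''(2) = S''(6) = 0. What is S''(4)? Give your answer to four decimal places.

2.6250

With M_i denoting the second derivative at x_i, h_i = 2, 2, and Δ_i = (y_(i+1) − y_i)/h_i = -9/2, -1:
  2·M_0 + 8·M_1 + 2·M_2 = 6(Δ_1 - Δ_0) = 21
Natural end conditions: M_0 = M_2 = 0.
Forward elimination and back-substitution give M_0 = 0, M_1 = 21/8, M_2 = 0.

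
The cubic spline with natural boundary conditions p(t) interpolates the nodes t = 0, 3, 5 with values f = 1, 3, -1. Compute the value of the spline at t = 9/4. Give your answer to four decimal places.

3.2875

Write M_i for p''(x_i). With h_i = 3, 2 and divided differences Δ_i = 2/3, -2, the continuity of p' gives the tridiagonal system
  3·M_0 + 10·M_1 + 2·M_2 = 6(Δ_1 - Δ_0) = -16
Natural end conditions: M_0 = M_2 = 0.
Hence M_0 = 0, M_1 = -8/5, M_2 = 0.
On [0, 3], p(t) = 1 + 22/15·t + 0·t² - 4/45·t³.
With t = 9/4: p(9/4) = 263/80.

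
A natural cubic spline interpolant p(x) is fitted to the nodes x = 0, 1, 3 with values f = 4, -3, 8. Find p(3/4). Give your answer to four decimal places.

Put M_i = p'' at the i-th knot. Here h = (1, 2) and Δ = (-7, 11/2), so the interior equations h_(i-1)·M_(i-1) + 2(h_(i-1)+h_i)·M_i + h_i·M_(i+1) = 6(Δ_i − Δ_(i-1)) read
  1·M_0 + 6·M_1 + 2·M_2 = 6(Δ_1 - Δ_0) = 75
Natural end conditions: M_0 = M_2 = 0.
Hence M_0 = 0, M_1 = 25/2, M_2 = 0.
On [0, 1], p(x) = 4 - 109/12·x + 0·x² + 25/12·x³.
With x = 3/4: p(3/4) = -495/256.

-1.9336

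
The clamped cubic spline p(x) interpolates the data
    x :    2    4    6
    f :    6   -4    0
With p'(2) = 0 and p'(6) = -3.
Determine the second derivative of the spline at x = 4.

Put m_i = p'' at the i-th knot. Here h = (2, 2) and Δ = (-5, 2), so the interior equations h_(i-1)·m_(i-1) + 2(h_(i-1)+h_i)·m_i + h_i·m_(i+1) = 6(Δ_i − Δ_(i-1)) read
  2·m_0 + 8·m_1 + 2·m_2 = 6(Δ_1 - Δ_0) = 42
Clamped end conditions give two more equations: 2h_0·m_0 + h_0·m_1 = 6(Δ_0 - p'(2)) = -30 and h_1·m_1 + 2h_1·m_2 = 6(p'(6) - Δ_1) = -30.
Solving the tridiagonal system: m_0 = -27/2, m_1 = 12, m_2 = -27/2.

12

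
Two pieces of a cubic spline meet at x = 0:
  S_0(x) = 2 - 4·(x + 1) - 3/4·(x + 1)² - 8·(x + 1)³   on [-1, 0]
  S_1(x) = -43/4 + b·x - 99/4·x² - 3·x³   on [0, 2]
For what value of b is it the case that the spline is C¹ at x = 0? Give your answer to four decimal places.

S_0'(x) = -4 - 3/2·(x + 1) - 24·(x + 1)², so S_0'(0) = -59/2. On the right, S_1'(0) = b, so b = -59/2.

-29.5000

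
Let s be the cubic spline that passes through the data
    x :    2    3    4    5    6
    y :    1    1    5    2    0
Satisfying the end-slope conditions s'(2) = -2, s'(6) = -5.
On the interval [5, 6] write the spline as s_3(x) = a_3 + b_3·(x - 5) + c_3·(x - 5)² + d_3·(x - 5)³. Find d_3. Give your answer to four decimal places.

-3.6429

Write m_i for s''(x_i). With h_i = 1, 1, 1, 1 and divided differences Δ_i = 0, 4, -3, -2, the continuity of s' gives the tridiagonal system
  1·m_0 + 4·m_1 + 1·m_2 = 6(Δ_1 - Δ_0) = 24
  1·m_1 + 4·m_2 + 1·m_3 = 6(Δ_2 - Δ_1) = -42
  1·m_2 + 4·m_3 + 1·m_4 = 6(Δ_3 - Δ_2) = 6
Clamped end conditions give two more equations: 2h_0·m_0 + h_0·m_1 = 6(Δ_0 - s'(2)) = 12 and h_3·m_3 + 2h_3·m_4 = 6(s'(6) - Δ_3) = -18.
Solving the tridiagonal system: m_0 = 9/7, m_1 = 66/7, m_2 = -15, m_3 = 60/7, m_4 = -93/7.
On [5, 6], with s_3(x) = a_3 + b_3·(x - 5) + c_3·(x - 5)² + d_3·(x - 5)³: c_3 = m_3/2 = 30/7, d_3 = (m_4 - m_3)/(6h_3) = -51/14, b_3 = Δ_3 - h_3(2m_3 + m_4)/6 = -37/14.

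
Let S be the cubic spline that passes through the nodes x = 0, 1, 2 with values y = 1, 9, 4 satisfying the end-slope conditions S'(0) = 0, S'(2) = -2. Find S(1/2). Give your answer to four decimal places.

Put m_i = S'' at the i-th knot. Here h = (1, 1) and Δ = (8, -5), so the interior equations h_(i-1)·m_(i-1) + 2(h_(i-1)+h_i)·m_i + h_i·m_(i+1) = 6(Δ_i − Δ_(i-1)) read
  1·m_0 + 4·m_1 + 1·m_2 = 6(Δ_1 - Δ_0) = -78
Clamped end conditions give two more equations: 2h_0·m_0 + h_0·m_1 = 6(Δ_0 - S'(0)) = 48 and h_1·m_1 + 2h_1·m_2 = 6(S'(2) - Δ_1) = 18.
Forward elimination and back-substitution give m_0 = 85/2, m_1 = -37, m_2 = 55/2.
On [0, 1], S(x) = 1 + 0·x + 85/4·x² - 53/4·x³.
With x = 1/2: S(1/2) = 149/32.

4.6563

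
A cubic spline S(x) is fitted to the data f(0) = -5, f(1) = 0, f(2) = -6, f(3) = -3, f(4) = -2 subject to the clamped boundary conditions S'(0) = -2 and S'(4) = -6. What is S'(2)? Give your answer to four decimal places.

With M_i denoting the second derivative at x_i, h_i = 1, 1, 1, 1, and Δ_i = (y_(i+1) − y_i)/h_i = 5, -6, 3, 1:
  1·M_0 + 4·M_1 + 1·M_2 = 6(Δ_1 - Δ_0) = -66
  1·M_1 + 4·M_2 + 1·M_3 = 6(Δ_2 - Δ_1) = 54
  1·M_2 + 4·M_3 + 1·M_4 = 6(Δ_3 - Δ_2) = -12
Clamped end conditions give two more equations: 2h_0·M_0 + h_0·M_1 = 6(Δ_0 - S'(0)) = 42 and h_3·M_3 + 2h_3·M_4 = 6(S'(4) - Δ_3) = -42.
Solving the tridiagonal system: M_0 = 1025/28, M_1 = -437/14, M_2 = 89/4, M_3 = -53/14, M_4 = -535/28.
On [2, 3], S'(x) = b_2 + 2c_2·(x - 2) + 3d_2·(x - 2)² with b_2 = Δ_2 - h_2(2M_2 + M_3)/6 = -53/14, c_2 = M_2/2 = 89/8, d_2 = (M_3 - M_2)/(6h_2) = -243/56. So S'(2) = -53/14.

-3.7857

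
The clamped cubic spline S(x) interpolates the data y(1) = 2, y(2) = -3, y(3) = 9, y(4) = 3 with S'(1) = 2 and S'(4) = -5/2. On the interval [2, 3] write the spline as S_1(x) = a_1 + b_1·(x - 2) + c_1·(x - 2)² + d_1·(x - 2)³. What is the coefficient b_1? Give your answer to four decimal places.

3.7000

With m_i denoting the second derivative at x_i, h_i = 1, 1, 1, and Δ_i = (y_(i+1) − y_i)/h_i = -5, 12, -6:
  1·m_0 + 4·m_1 + 1·m_2 = 6(Δ_1 - Δ_0) = 102
  1·m_1 + 4·m_2 + 1·m_3 = 6(Δ_2 - Δ_1) = -108
Clamped end conditions give two more equations: 2h_0·m_0 + h_0·m_1 = 6(Δ_0 - S'(1)) = -42 and h_2·m_2 + 2h_2·m_3 = 6(S'(4) - Δ_2) = 21.
Solving the tridiagonal system: m_0 = -227/5, m_1 = 244/5, m_2 = -239/5, m_3 = 172/5.
On [2, 3], with S_1(x) = a_1 + b_1·(x - 2) + c_1·(x - 2)² + d_1·(x - 2)³: c_1 = m_1/2 = 122/5, d_1 = (m_2 - m_1)/(6h_1) = -161/10, b_1 = Δ_1 - h_1(2m_1 + m_2)/6 = 37/10.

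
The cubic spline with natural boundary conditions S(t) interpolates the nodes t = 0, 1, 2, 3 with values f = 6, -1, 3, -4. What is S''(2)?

-22

Write M_i for S''(x_i). With h_i = 1, 1, 1 and divided differences Δ_i = -7, 4, -7, the continuity of S' gives the tridiagonal system
  1·M_0 + 4·M_1 + 1·M_2 = 6(Δ_1 - Δ_0) = 66
  1·M_1 + 4·M_2 + 1·M_3 = 6(Δ_2 - Δ_1) = -66
Natural end conditions: M_0 = M_3 = 0.
Solving: M_0 = 0, M_1 = 22, M_2 = -22, M_3 = 0.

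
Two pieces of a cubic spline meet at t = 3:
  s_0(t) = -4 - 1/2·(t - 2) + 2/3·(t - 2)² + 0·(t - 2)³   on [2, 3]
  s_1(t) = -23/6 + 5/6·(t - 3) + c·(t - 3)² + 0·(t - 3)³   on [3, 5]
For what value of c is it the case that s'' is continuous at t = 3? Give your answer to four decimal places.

0.6667

s_0''(t) = 4/3 + 0·(t - 2), so s_0''(3) = 4/3. On the right, s_1''(3) = 2c, so c = 2/3.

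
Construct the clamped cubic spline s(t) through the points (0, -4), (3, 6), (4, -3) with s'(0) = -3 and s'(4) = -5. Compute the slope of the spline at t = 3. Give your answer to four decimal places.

Write M_i for s''(x_i). With h_i = 3, 1 and divided differences Δ_i = 10/3, -9, the continuity of s' gives the tridiagonal system
  3·M_0 + 8·M_1 + 1·M_2 = 6(Δ_1 - Δ_0) = -74
Clamped end conditions give two more equations: 2h_0·M_0 + h_0·M_1 = 6(Δ_0 - s'(0)) = 38 and h_1·M_1 + 2h_1·M_2 = 6(s'(4) - Δ_1) = 24.
Hence M_0 = 181/12, M_1 = -35/2, M_2 = 83/4.
On [3, 4], s'(t) = b_1 + 2c_1·(t - 3) + 3d_1·(t - 3)² with b_1 = Δ_1 - h_1(2M_1 + M_2)/6 = -53/8, c_1 = M_1/2 = -35/4, d_1 = (M_2 - M_1)/(6h_1) = 51/8. So s'(3) = -53/8.

-6.6250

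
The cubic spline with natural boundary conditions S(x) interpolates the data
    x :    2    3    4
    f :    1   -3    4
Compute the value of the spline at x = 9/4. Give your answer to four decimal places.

-0.6445

Write M_i for S''(x_i). With h_i = 1, 1 and divided differences Δ_i = -4, 7, the continuity of S' gives the tridiagonal system
  1·M_0 + 4·M_1 + 1·M_2 = 6(Δ_1 - Δ_0) = 66
Natural end conditions: M_0 = M_2 = 0.
Hence M_0 = 0, M_1 = 33/2, M_2 = 0.
On [2, 3], S(x) = 1 - 27/4·(x - 2) + 0·(x - 2)² + 11/4·(x - 2)³.
With (x - 2) = 1/4: S(9/4) = -165/256.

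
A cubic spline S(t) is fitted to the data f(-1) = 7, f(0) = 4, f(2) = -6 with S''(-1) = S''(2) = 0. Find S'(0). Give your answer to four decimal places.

Let M_i = S''(x_i). Step sizes h_i = 1, 2; slopes of the chords Δ_i = (y_(i+1) - y_i)/h_i = -3, -5.
  1·M_0 + 6·M_1 + 2·M_2 = 6(Δ_1 - Δ_0) = -12
Natural end conditions: M_0 = M_2 = 0.
Hence M_0 = 0, M_1 = -2, M_2 = 0.
On [0, 2], S'(t) = b_1 + 2c_1·t + 3d_1·t² with b_1 = Δ_1 - h_1(2M_1 + M_2)/6 = -11/3, c_1 = M_1/2 = -1, d_1 = (M_2 - M_1)/(6h_1) = 1/6. So S'(0) = -11/3.

-3.6667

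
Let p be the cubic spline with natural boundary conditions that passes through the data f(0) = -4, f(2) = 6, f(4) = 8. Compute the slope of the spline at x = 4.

0

Put M_i = p'' at the i-th knot. Here h = (2, 2) and Δ = (5, 1), so the interior equations h_(i-1)·M_(i-1) + 2(h_(i-1)+h_i)·M_i + h_i·M_(i+1) = 6(Δ_i − Δ_(i-1)) read
  2·M_0 + 8·M_1 + 2·M_2 = 6(Δ_1 - Δ_0) = -24
Natural end conditions: M_0 = M_2 = 0.
Hence M_0 = 0, M_1 = -3, M_2 = 0.
On [2, 4], p'(x) = b_1 + 2c_1·(x - 2) + 3d_1·(x - 2)² with b_1 = Δ_1 - h_1(2M_1 + M_2)/6 = 3, c_1 = M_1/2 = -3/2, d_1 = (M_2 - M_1)/(6h_1) = 1/4. So p'(4) = 0.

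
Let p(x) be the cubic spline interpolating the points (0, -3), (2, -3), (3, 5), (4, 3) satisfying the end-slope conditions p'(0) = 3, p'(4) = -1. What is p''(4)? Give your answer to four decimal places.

With M_i denoting the second derivative at x_i, h_i = 2, 1, 1, and Δ_i = (y_(i+1) − y_i)/h_i = 0, 8, -2:
  2·M_0 + 6·M_1 + 1·M_2 = 6(Δ_1 - Δ_0) = 48
  1·M_1 + 4·M_2 + 1·M_3 = 6(Δ_2 - Δ_1) = -60
Clamped end conditions give two more equations: 2h_0·M_0 + h_0·M_1 = 6(Δ_0 - p'(0)) = -18 and h_2·M_2 + 2h_2·M_3 = 6(p'(4) - Δ_2) = 6.
Solving: M_0 = -137/11, M_1 = 175/11, M_2 = -248/11, M_3 = 157/11.

14.2727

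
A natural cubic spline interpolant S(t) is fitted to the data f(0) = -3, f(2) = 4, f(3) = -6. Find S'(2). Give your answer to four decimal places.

-5.5000

With m_i denoting the second derivative at x_i, h_i = 2, 1, and Δ_i = (y_(i+1) − y_i)/h_i = 7/2, -10:
  2·m_0 + 6·m_1 + 1·m_2 = 6(Δ_1 - Δ_0) = -81
Natural end conditions: m_0 = m_2 = 0.
Hence m_0 = 0, m_1 = -27/2, m_2 = 0.
On [2, 3], S'(t) = b_1 + 2c_1·(t - 2) + 3d_1·(t - 2)² with b_1 = Δ_1 - h_1(2m_1 + m_2)/6 = -11/2, c_1 = m_1/2 = -27/4, d_1 = (m_2 - m_1)/(6h_1) = 9/4. So S'(2) = -11/2.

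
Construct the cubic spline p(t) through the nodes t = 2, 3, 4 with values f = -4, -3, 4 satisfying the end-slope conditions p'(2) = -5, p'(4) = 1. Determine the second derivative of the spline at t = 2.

Put M_i = p'' at the i-th knot. Here h = (1, 1) and Δ = (1, 7), so the interior equations h_(i-1)·M_(i-1) + 2(h_(i-1)+h_i)·M_i + h_i·M_(i+1) = 6(Δ_i − Δ_(i-1)) read
  1·M_0 + 4·M_1 + 1·M_2 = 6(Δ_1 - Δ_0) = 36
Clamped end conditions give two more equations: 2h_0·M_0 + h_0·M_1 = 6(Δ_0 - p'(2)) = 36 and h_1·M_1 + 2h_1·M_2 = 6(p'(4) - Δ_1) = -36.
Forward elimination and back-substitution give M_0 = 12, M_1 = 12, M_2 = -24.

12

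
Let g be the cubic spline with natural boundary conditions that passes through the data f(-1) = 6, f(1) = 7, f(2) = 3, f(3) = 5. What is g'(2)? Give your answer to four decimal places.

With M_i denoting the second derivative at x_i, h_i = 2, 1, 1, and Δ_i = (y_(i+1) − y_i)/h_i = 1/2, -4, 2:
  2·M_0 + 6·M_1 + 1·M_2 = 6(Δ_1 - Δ_0) = -27
  1·M_1 + 4·M_2 + 1·M_3 = 6(Δ_2 - Δ_1) = 36
Natural end conditions: M_0 = M_3 = 0.
Forward elimination and back-substitution give M_0 = 0, M_1 = -144/23, M_2 = 243/23, M_3 = 0.
On [2, 3], g'(x) = b_2 + 2c_2·(x - 2) + 3d_2·(x - 2)² with b_2 = Δ_2 - h_2(2M_2 + M_3)/6 = -35/23, c_2 = M_2/2 = 243/46, d_2 = (M_3 - M_2)/(6h_2) = -81/46. So g'(2) = -35/23.

-1.5217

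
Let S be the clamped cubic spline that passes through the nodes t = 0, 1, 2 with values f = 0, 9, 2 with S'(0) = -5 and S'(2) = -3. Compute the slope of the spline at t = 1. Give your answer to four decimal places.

Put m_i = S'' at the i-th knot. Here h = (1, 1) and Δ = (9, -7), so the interior equations h_(i-1)·m_(i-1) + 2(h_(i-1)+h_i)·m_i + h_i·m_(i+1) = 6(Δ_i − Δ_(i-1)) read
  1·m_0 + 4·m_1 + 1·m_2 = 6(Δ_1 - Δ_0) = -96
Clamped end conditions give two more equations: 2h_0·m_0 + h_0·m_1 = 6(Δ_0 - S'(0)) = 84 and h_1·m_1 + 2h_1·m_2 = 6(S'(2) - Δ_1) = 24.
Solving the tridiagonal system: m_0 = 67, m_1 = -50, m_2 = 37.
On [1, 2], S'(t) = b_1 + 2c_1·(t - 1) + 3d_1·(t - 1)² with b_1 = Δ_1 - h_1(2m_1 + m_2)/6 = 7/2, c_1 = m_1/2 = -25, d_1 = (m_2 - m_1)/(6h_1) = 29/2. So S'(1) = 7/2.

3.5000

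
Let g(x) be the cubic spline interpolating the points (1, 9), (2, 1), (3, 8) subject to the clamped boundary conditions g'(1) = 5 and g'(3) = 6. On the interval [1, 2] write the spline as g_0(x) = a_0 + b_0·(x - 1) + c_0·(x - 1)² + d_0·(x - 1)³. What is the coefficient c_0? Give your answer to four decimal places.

Write M_i for g''(x_i). With h_i = 1, 1 and divided differences Δ_i = -8, 7, the continuity of g' gives the tridiagonal system
  1·M_0 + 4·M_1 + 1·M_2 = 6(Δ_1 - Δ_0) = 90
Clamped end conditions give two more equations: 2h_0·M_0 + h_0·M_1 = 6(Δ_0 - g'(1)) = -78 and h_1·M_1 + 2h_1·M_2 = 6(g'(3) - Δ_1) = -6.
Hence M_0 = -61, M_1 = 44, M_2 = -25.
On [1, 2], with g_0(x) = a_0 + b_0·(x - 1) + c_0·(x - 1)² + d_0·(x - 1)³: c_0 = M_0/2 = -61/2, d_0 = (M_1 - M_0)/(6h_0) = 35/2, b_0 = Δ_0 - h_0(2M_0 + M_1)/6 = 5.

-30.5000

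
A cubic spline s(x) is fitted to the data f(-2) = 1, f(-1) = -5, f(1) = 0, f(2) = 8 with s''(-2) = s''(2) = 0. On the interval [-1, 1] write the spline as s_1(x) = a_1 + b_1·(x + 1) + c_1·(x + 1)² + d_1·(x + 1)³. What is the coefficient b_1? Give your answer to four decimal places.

With σ_i denoting the second derivative at x_i, h_i = 1, 2, 1, and Δ_i = (y_(i+1) − y_i)/h_i = -6, 5/2, 8:
  1·σ_0 + 6·σ_1 + 2·σ_2 = 6(Δ_1 - Δ_0) = 51
  2·σ_1 + 6·σ_2 + 1·σ_3 = 6(Δ_2 - Δ_1) = 33
Natural end conditions: σ_0 = σ_3 = 0.
Hence σ_0 = 0, σ_1 = 15/2, σ_2 = 3, σ_3 = 0.
On [-1, 1], with s_1(x) = a_1 + b_1·(x + 1) + c_1·(x + 1)² + d_1·(x + 1)³: c_1 = σ_1/2 = 15/4, d_1 = (σ_2 - σ_1)/(6h_1) = -3/8, b_1 = Δ_1 - h_1(2σ_1 + σ_2)/6 = -7/2.

-3.5000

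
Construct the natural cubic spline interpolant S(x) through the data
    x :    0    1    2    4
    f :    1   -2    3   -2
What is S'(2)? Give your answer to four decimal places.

Let m_i = S''(x_i). Step sizes h_i = 1, 1, 2; slopes of the chords Δ_i = (y_(i+1) - y_i)/h_i = -3, 5, -5/2.
  1·m_0 + 4·m_1 + 1·m_2 = 6(Δ_1 - Δ_0) = 48
  1·m_1 + 6·m_2 + 2·m_3 = 6(Δ_2 - Δ_1) = -45
Natural end conditions: m_0 = m_3 = 0.
Solving: m_0 = 0, m_1 = 333/23, m_2 = -228/23, m_3 = 0.
On [2, 4], S'(x) = b_2 + 2c_2·(x - 2) + 3d_2·(x - 2)² with b_2 = Δ_2 - h_2(2m_2 + m_3)/6 = 189/46, c_2 = m_2/2 = -114/23, d_2 = (m_3 - m_2)/(6h_2) = 19/23. So S'(2) = 189/46.

4.1087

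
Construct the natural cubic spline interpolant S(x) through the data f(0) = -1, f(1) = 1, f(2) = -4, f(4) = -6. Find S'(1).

Let M_i = S''(x_i). Step sizes h_i = 1, 1, 2; slopes of the chords Δ_i = (y_(i+1) - y_i)/h_i = 2, -5, -1.
  1·M_0 + 4·M_1 + 1·M_2 = 6(Δ_1 - Δ_0) = -42
  1·M_1 + 6·M_2 + 2·M_3 = 6(Δ_2 - Δ_1) = 24
Natural end conditions: M_0 = M_3 = 0.
Solving: M_0 = 0, M_1 = -12, M_2 = 6, M_3 = 0.
On [1, 2], S'(x) = b_1 + 2c_1·(x - 1) + 3d_1·(x - 1)² with b_1 = Δ_1 - h_1(2M_1 + M_2)/6 = -2, c_1 = M_1/2 = -6, d_1 = (M_2 - M_1)/(6h_1) = 3. So S'(1) = -2.

-2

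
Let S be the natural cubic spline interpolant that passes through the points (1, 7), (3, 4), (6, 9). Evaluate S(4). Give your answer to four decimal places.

4.6111

Let M_i = S''(x_i). Step sizes h_i = 2, 3; slopes of the chords Δ_i = (y_(i+1) - y_i)/h_i = -3/2, 5/3.
  2·M_0 + 10·M_1 + 3·M_2 = 6(Δ_1 - Δ_0) = 19
Natural end conditions: M_0 = M_2 = 0.
Solving: M_0 = 0, M_1 = 19/10, M_2 = 0.
On [3, 6], S(t) = 4 - 7/30·(t - 3) + 19/20·(t - 3)² - 19/180·(t - 3)³.
With (t - 3) = 1: S(4) = 83/18.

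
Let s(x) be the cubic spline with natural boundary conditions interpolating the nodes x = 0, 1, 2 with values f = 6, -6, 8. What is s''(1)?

39

Write M_i for s''(x_i). With h_i = 1, 1 and divided differences Δ_i = -12, 14, the continuity of s' gives the tridiagonal system
  1·M_0 + 4·M_1 + 1·M_2 = 6(Δ_1 - Δ_0) = 156
Natural end conditions: M_0 = M_2 = 0.
Forward elimination and back-substitution give M_0 = 0, M_1 = 39, M_2 = 0.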